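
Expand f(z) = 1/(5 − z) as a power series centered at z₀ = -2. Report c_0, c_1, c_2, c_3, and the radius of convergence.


Let w = z − z₀, so z = z₀ + w.
Then 5 − z = 5 − (z₀ + w) = (5 − z₀) − w = 7 − w.
f(z) = 1/(7 − w) = (1/(7)) · 1/(1 − w/(7)) = Σ_{n≥0} w^n / (7)^(n+1).
So c_n = 1/(7)^(n+1):
  c_0 = 1/(7)^1 = 1/7.
  c_1 = 1/(7)^2 = 1/49.
  c_2 = 1/(7)^3 = 1/343.
  c_3 = 1/(7)^4 = 1/2401.
The series is valid for |w/d| < 1, i.e. |z − z₀| < |d|.
Radius of convergence: R = |5 − z₀| = |7| = 7 (distance from z₀ to the singularity z = 5).

c_0 = 1/7, c_1 = 1/49, c_2 = 1/343, c_3 = 1/2401; R = 7.


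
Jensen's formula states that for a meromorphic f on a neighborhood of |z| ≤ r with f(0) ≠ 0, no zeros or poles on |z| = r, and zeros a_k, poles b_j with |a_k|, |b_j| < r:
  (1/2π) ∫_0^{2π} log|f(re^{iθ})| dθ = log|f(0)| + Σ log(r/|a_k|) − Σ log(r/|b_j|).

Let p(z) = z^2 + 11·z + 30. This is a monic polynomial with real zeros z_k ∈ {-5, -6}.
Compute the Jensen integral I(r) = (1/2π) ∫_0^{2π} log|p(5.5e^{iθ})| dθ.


Zeros: -6, -5; r = 5.5.
Inside |z| < r: -5. Outside (|z| ≥ r): -6.
p(0) = 30, so log|p(0)| = log(30) = 3.4012.
Apply Jensen: I(r) = log|p(0)| + Σ_k log(r/|z_k|), summed over zeros inside |z| < r.
  log(r/|z_k|) for z_k = -5: log(5.5/5) = 0.0953
  Outside zeros (-6) contribute nothing to the Jensen sum.
Sum over inside zeros: 0.0953.
I(r) = log|p(0)| + (inside sum) = 3.4012 + 0.0953 = 3.4965.
Note: since some zeros are outside |z| ≤ r, the simplified n·log(r) form does NOT apply — only the inside zeros contribute.

I(r) ≈ 3.4965.


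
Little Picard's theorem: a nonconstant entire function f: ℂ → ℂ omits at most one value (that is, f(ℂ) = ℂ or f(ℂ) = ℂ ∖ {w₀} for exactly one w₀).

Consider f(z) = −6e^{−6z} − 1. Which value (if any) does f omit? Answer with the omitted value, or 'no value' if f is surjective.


Little Picard bounds the complement of f(ℂ) to at most one point.
e^{−6z} is never zero on ℂ, so -6·e^{−6z} takes every value in ℂ ∖ {0}. Adding -1 shifts the range to ℂ ∖ {-1}. Thus f omits exactly the value -1.

Omitted value: -1.


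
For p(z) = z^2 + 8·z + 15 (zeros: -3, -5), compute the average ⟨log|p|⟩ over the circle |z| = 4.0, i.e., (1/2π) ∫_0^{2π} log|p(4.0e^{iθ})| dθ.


Zeros: -5, -3; r = 4.0.
Inside |z| < r: -3. Outside (|z| ≥ r): -5.
p(0) = 15, so log|p(0)| = log(15) = 2.7081.
Apply Jensen: I(r) = log|p(0)| + Σ_k log(r/|z_k|), summed over zeros inside |z| < r.
  log(r/|z_k|) for z_k = -3: log(4.0/3) = 0.2877
  Outside zeros (-5) contribute nothing to the Jensen sum.
Sum over inside zeros: 0.2877.
I(r) = log|p(0)| + (inside sum) = 2.7081 + 0.2877 = 2.9957.
Note: since some zeros are outside |z| ≤ r, the simplified n·log(r) form does NOT apply — only the inside zeros contribute.

I(r) ≈ 2.9957.


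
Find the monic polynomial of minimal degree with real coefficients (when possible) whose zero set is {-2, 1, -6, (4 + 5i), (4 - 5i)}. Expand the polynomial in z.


The polynomial is p(z) = ∏_{α ∈ S} (z − α), where S = {-2, 1, -6, (4 + 5i), (4 - 5i)}.
Expanding the product yields: p(z) = z^5 -z^4 -11·z^3 + 243·z^2 + 260·z -492.
Note conjugate pairs combine to real quadratics: (z − (4+5i))(z − (4−5i)) = z² − 8z + 41.
The resulting polynomial has degree 5 and real coefficients as required.

p(z) = z^5 -z^4 -11·z^3 + 243·z^2 + 260·z -492.


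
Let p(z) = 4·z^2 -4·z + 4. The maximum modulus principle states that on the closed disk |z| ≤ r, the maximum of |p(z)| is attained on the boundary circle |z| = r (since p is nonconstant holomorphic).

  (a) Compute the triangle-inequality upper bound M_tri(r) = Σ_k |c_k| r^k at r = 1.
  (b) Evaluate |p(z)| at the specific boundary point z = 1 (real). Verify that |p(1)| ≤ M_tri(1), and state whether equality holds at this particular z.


Coefficients: c_0 = 4, c_1 = -4, c_2 = 4. Radius r = 1.
Part (a). Triangle bound: M_tri(r) = Σ_k |c_k| r^k
  = |4|·1^0 + |-4|·1^1 + |4|·1^2
  = 4 + 4 + 4 = 12.
This bounds M(r) := max_{|z|=r} |p(z)| from above; equality holds iff all terms c_k z^k can be made to align in phase at a single z on |z|=r.
Part (b). At z = 1 (real, on the circle |z| = r):
  p(1) = (4)·1^0 + (-4)·1^1 + (4)·1^2 = 4.
  |p(1)| = 4.
Check: |p(1)| = 4 ≤ 12 = M_tri(1). ✓ Equality does not hold at z = 1 (the coefficients have mixed signs, so the terms do not all align in phase there).

M_tri(1) = 12; |p(1)| = 4; equality at z=1: no.


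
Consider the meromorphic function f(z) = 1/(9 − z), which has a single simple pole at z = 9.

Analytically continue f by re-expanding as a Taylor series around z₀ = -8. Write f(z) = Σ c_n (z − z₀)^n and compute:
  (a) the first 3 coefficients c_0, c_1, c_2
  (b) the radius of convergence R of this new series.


Let w = z − z₀, so z = z₀ + w.
Then 9 − z = 9 − (z₀ + w) = (9 − z₀) − w = 17 − w.
f(z) = 1/(17 − w) = (1/(17)) · 1/(1 − w/(17)) = Σ_{n≥0} w^n / (17)^(n+1).
So c_n = 1/(17)^(n+1):
  c_0 = 1/(17)^1 = 1/17.
  c_1 = 1/(17)^2 = 1/289.
  c_2 = 1/(17)^3 = 1/4913.
The series is valid for |w/d| < 1, i.e. |z − z₀| < |d|.
Radius of convergence: R = |9 − z₀| = |17| = 17 (distance from z₀ to the singularity z = 9).

c_0 = 1/17, c_1 = 1/289, c_2 = 1/4913; R = 17.


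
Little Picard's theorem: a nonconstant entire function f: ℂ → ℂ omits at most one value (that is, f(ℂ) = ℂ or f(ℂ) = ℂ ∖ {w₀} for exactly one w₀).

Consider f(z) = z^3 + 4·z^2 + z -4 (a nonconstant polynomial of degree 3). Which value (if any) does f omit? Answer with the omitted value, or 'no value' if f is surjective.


Little Picard bounds the complement of f(ℂ) to at most one point.
For every w ∈ ℂ, the equation p(z) − w = 0 is a nonconstant polynomial in z and hence has at least one root by the fundamental theorem of algebra. So p is surjective onto ℂ, omitting no value.

Omitted value: no value.


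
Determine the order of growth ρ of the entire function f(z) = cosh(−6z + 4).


cosh(w) is a linear combination of e^{iw} and e^{−iw} (or e^w, e^{−w} in the hyperbolic case), so |cosh(w)| ≤ e^{|w|}. With w = −6z + 4, |w| ≤ 6|z| + 4 = 6r + 4 on |z| = r, giving M(r) ≤ e^{6r + 4}, so ρ ≤ 1. On a suitable ray (z = it for sin/cos; z = t for sinh/cosh, t real → ∞), |cosh(−6z + 4)| grows like e^{6|t|}/2, so ρ ≥ 1. Hence ρ = 1.
Therefore ρ = 1.

Order ρ = 1.


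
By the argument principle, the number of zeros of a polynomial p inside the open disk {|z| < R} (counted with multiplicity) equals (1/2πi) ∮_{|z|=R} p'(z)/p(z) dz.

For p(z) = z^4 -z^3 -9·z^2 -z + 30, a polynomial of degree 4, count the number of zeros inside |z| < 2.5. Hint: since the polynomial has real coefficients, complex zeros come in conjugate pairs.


The zeros of p are: 3, 2, (-2 + 1i), (-2 - 1i).
Their magnitudes are: 3, 2, 2.236, 2.236.
Zeros with |z| < R = 2.5: 2, (-2 + 1i), (-2 - 1i).
Count = 3.
By the argument principle, (1/2πi) ∮_{|z|=R} p'(z)/p(z) dz equals exactly this count.

Number of zeros inside |z| < 2.5: 3.


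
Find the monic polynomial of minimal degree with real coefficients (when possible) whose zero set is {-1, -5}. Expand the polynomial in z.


The polynomial is p(z) = ∏_{α ∈ S} (z − α), where S = {-1, -5}.
Expanding the product yields: p(z) = z^2 + 6·z + 5.
The resulting polynomial has degree 2 and real coefficients as required.

p(z) = z^2 + 6·z + 5.


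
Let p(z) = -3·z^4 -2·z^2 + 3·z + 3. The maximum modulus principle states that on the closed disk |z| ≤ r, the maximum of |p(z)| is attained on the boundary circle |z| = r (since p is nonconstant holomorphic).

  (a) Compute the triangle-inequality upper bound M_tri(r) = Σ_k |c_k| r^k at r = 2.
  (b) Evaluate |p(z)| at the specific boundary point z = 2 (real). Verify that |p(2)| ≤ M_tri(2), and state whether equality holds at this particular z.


Coefficients: c_0 = 3, c_1 = 3, c_2 = -2, c_3 = 0, c_4 = -3. Radius r = 2.
Part (a). Triangle bound: M_tri(r) = Σ_k |c_k| r^k
  = |3|·2^0 + |3|·2^1 + |-2|·2^2 + |0|·2^3 + |-3|·2^4
  = 3 + 6 + 8 + 0 + 48 = 65.
This bounds M(r) := max_{|z|=r} |p(z)| from above; equality holds iff all terms c_k z^k can be made to align in phase at a single z on |z|=r.
Part (b). At z = 2 (real, on the circle |z| = r):
  p(2) = (3)·2^0 + (3)·2^1 + (-2)·2^2 + (0)·2^3 + (-3)·2^4 = -47.
  |p(2)| = 47.
Check: |p(2)| = 47 ≤ 65 = M_tri(2). ✓ Equality does not hold at z = 2 (the coefficients have mixed signs, so the terms do not all align in phase there).

M_tri(2) = 65; |p(2)| = 47; equality at z=2: no.


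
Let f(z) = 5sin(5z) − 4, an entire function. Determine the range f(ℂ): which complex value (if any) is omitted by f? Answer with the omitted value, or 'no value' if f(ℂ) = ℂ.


Little Picard bounds the complement of f(ℂ) to at most one point.
sin is entire and surjective onto ℂ: for every w ∈ ℂ, sin(ζ) = w has a solution ζ ∈ ℂ (e.g., via the complex inverse arcsin). With ζ = 5z this gives z = ζ/(5). Then 5·sin(5z) takes every value in 5·ℂ = ℂ, and adding -4 is a bijection of ℂ. So f is surjective and omits no value. (Note: only on the real line is sin bounded by [−1, 1].)

Omitted value: no value.


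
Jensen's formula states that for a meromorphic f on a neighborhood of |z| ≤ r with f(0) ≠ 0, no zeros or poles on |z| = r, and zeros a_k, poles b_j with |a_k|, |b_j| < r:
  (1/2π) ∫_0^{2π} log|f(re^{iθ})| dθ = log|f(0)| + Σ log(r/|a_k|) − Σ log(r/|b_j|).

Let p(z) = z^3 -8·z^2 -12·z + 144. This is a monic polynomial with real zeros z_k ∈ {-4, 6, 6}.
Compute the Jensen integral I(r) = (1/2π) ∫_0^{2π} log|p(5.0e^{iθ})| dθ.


Zeros: -4, 6, 6; r = 5.0.
Inside |z| < r: -4. Outside (|z| ≥ r): 6, 6.
p(0) = 144, so log|p(0)| = log(144) = 4.9698.
Apply Jensen: I(r) = log|p(0)| + Σ_k log(r/|z_k|), summed over zeros inside |z| < r.
  log(r/|z_k|) for z_k = -4: log(5.0/4) = 0.2231
  Outside zeros (6, 6) contribute nothing to the Jensen sum.
Sum over inside zeros: 0.2231.
I(r) = log|p(0)| + (inside sum) = 4.9698 + 0.2231 = 5.1930.
Note: since some zeros are outside |z| ≤ r, the simplified n·log(r) form does NOT apply — only the inside zeros contribute.

I(r) ≈ 5.1930.


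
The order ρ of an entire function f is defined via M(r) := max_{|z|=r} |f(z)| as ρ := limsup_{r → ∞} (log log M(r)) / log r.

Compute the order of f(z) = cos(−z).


cos(w) is a linear combination of e^{iw} and e^{−iw} (or e^w, e^{−w} in the hyperbolic case), so |cos(w)| ≤ e^{|w|}. With w = −z, |w| ≤ 1|z| + 0 = 1r + 0 on |z| = r, giving M(r) ≤ e^{1r + 0}, so ρ ≤ 1. On a suitable ray (z = it for sin/cos; z = t for sinh/cosh, t real → ∞), |cos(−z)| grows like e^{1|t|}/2, so ρ ≥ 1. Hence ρ = 1.
Therefore ρ = 1.

Order ρ = 1.


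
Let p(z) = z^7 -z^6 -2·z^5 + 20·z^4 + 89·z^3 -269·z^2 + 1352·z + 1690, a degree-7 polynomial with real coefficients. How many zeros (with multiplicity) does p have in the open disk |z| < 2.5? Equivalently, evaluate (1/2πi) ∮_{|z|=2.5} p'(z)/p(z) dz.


The zeros of p are: (3 + 2i), (3 - 2i), (1 + 3i), (1 - 3i), (-3 + 2i), (-3 - 2i), -1.
Their magnitudes are: 3.606, 3.606, 3.162, 3.162, 3.606, 3.606, 1.
Zeros with |z| < R = 2.5: -1.
Count = 1.
By the argument principle, (1/2πi) ∮_{|z|=R} p'(z)/p(z) dz equals exactly this count.

Number of zeros inside |z| < 2.5: 1.


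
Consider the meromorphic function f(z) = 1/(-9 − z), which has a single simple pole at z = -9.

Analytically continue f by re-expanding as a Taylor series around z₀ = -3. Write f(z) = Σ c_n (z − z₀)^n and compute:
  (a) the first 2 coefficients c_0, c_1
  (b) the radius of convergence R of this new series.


Let w = z − z₀, so z = z₀ + w.
Then -9 − z = -9 − (z₀ + w) = (-9 − z₀) − w = -6 − w.
f(z) = 1/(-6 − w) = (1/(-6)) · 1/(1 − w/(-6)) = Σ_{n≥0} w^n / (-6)^(n+1).
So c_n = 1/(-6)^(n+1):
  c_0 = 1/(-6)^1 = -1/6.
  c_1 = 1/(-6)^2 = 1/36.
The series is valid for |w/d| < 1, i.e. |z − z₀| < |d|.
Radius of convergence: R = |-9 − z₀| = |-6| = 6 (distance from z₀ to the singularity z = -9).

c_0 = -1/6, c_1 = 1/36; R = 6.


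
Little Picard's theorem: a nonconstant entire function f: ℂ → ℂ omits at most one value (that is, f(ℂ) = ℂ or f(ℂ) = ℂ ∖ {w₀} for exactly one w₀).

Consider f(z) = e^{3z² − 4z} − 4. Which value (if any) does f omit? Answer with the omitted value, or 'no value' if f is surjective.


Little Picard bounds the complement of f(ℂ) to at most one point.
The exponent g(z) = 3z² − 4z is a nonconstant polynomial, hence surjective onto ℂ. So e^{g(z)} takes every value in {e^w : w ∈ ℂ} = ℂ ∖ {0}. Adding -4 shifts the range to ℂ ∖ {-4}. f omits exactly -4.

Omitted value: -4.


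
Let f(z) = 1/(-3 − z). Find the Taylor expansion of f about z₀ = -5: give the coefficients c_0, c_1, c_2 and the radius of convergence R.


Let w = z − z₀, so z = z₀ + w.
Then -3 − z = -3 − (z₀ + w) = (-3 − z₀) − w = 2 − w.
f(z) = 1/(2 − w) = (1/(2)) · 1/(1 − w/(2)) = Σ_{n≥0} w^n / (2)^(n+1).
So c_n = 1/(2)^(n+1):
  c_0 = 1/(2)^1 = 1/2.
  c_1 = 1/(2)^2 = 1/4.
  c_2 = 1/(2)^3 = 1/8.
The series is valid for |w/d| < 1, i.e. |z − z₀| < |d|.
Radius of convergence: R = |-3 − z₀| = |2| = 2 (distance from z₀ to the singularity z = -3).

c_0 = 1/2, c_1 = 1/4, c_2 = 1/8; R = 2.


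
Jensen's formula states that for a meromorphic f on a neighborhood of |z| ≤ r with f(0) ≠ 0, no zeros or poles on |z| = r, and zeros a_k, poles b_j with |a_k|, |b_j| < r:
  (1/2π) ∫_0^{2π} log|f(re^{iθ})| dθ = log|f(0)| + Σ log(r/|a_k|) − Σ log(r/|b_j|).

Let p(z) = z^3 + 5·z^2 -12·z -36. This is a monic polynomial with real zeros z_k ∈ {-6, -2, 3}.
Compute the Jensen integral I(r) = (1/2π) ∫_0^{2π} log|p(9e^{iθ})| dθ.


Zeros: -6, -2, 3; r = 9.
Inside |z| < r: -6, -2, 3. Outside (|z| ≥ r): ∅.
p(0) = -36, so log|p(0)| = log(36) = 3.5835.
Apply Jensen: I(r) = log|p(0)| + Σ_k log(r/|z_k|), summed over zeros inside |z| < r.
  log(r/|z_k|) for z_k = -6: log(9/6) = 0.4055
  log(r/|z_k|) for z_k = -2: log(9/2) = 1.5041
  log(r/|z_k|) for z_k = 3: log(9/3) = 1.0986
Sum over inside zeros: 3.0082.
I(r) = log|p(0)| + (inside sum) = 3.5835 + 3.0082 = 6.5917.
Closed form (all zeros inside, monic): I(r) = n·log(r) = 3·log(9) = 6.5917. ✓

I(r) ≈ 6.5917.


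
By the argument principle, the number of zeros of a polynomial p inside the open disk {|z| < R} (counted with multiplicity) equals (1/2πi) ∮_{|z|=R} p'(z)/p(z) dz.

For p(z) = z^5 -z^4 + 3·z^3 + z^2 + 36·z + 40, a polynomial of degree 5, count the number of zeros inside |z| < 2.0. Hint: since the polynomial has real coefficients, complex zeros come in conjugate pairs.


The zeros of p are: (2 + 2i), (2 - 2i), -1, (-1 + 2i), (-1 - 2i).
Their magnitudes are: 2.828, 2.828, 1, 2.236, 2.236.
Zeros with |z| < R = 2.0: -1.
Count = 1.
By the argument principle, (1/2πi) ∮_{|z|=R} p'(z)/p(z) dz equals exactly this count.

Number of zeros inside |z| < 2.0: 1.


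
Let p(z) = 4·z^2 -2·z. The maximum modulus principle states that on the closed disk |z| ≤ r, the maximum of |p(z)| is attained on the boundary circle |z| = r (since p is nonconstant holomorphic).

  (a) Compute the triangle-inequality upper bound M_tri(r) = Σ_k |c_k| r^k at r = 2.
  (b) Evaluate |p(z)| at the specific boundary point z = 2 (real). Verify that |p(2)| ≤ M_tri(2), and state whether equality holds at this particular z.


Coefficients: c_0 = 0, c_1 = -2, c_2 = 4. Radius r = 2.
Part (a). Triangle bound: M_tri(r) = Σ_k |c_k| r^k
  = |0|·2^0 + |-2|·2^1 + |4|·2^2
  = 0 + 4 + 16 = 20.
This bounds M(r) := max_{|z|=r} |p(z)| from above; equality holds iff all terms c_k z^k can be made to align in phase at a single z on |z|=r.
Part (b). At z = 2 (real, on the circle |z| = r):
  p(2) = (0)·2^0 + (-2)·2^1 + (4)·2^2 = 12.
  |p(2)| = 12.
Check: |p(2)| = 12 ≤ 20 = M_tri(2). ✓ Equality does not hold at z = 2 (the coefficients have mixed signs, so the terms do not all align in phase there).

M_tri(2) = 20; |p(2)| = 12; equality at z=2: no.


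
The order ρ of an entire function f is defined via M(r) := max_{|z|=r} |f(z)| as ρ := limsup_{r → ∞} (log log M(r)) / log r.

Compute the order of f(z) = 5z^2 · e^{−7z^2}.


M(r) = max_{|z|=r} |5|·|z|^2·|e^{−7z^2}| = 5·r^2 · e^{7r^2} (the factors attain their maxima compatibly on |z|=r). Then log M(r) = log 5 + 2·log r + 7r^2, dominated by the last term, so log log M(r) ~ 2·log r. The polynomial factor 5z^2 contributes only a log r term and does not affect the order. ρ = 2.
Therefore ρ = 2.

Order ρ = 2.


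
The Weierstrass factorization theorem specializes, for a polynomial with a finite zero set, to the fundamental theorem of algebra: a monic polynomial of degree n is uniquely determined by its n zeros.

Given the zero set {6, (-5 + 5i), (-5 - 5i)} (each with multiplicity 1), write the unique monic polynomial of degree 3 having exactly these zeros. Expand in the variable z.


The polynomial is p(z) = ∏_{α ∈ S} (z − α), where S = {6, (-5 + 5i), (-5 - 5i)}.
Expanding the product yields: p(z) = z^3 + 4·z^2 -10·z -300.
Note conjugate pairs combine to real quadratics: (z − (-5+5i))(z − (-5−5i)) = z² + 10z + 50.
The resulting polynomial has degree 3 and real coefficients as required.

p(z) = z^3 + 4·z^2 -10·z -300.


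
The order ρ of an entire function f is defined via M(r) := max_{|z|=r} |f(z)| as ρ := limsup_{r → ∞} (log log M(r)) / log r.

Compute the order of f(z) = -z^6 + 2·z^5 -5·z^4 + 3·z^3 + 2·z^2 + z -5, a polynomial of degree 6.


|f(z)| ≤ Σ|c_k|·r^k = O(r^6) as r → ∞. Polynomial growth is O(e^{r^ε}) for every ε > 0 (since r^6/e^{r^ε} → 0), so ρ ≤ ε for all ε > 0, i.e. ρ = 0. Every nonconstant polynomial has order 0.
Therefore ρ = 0.

Order ρ = 0.


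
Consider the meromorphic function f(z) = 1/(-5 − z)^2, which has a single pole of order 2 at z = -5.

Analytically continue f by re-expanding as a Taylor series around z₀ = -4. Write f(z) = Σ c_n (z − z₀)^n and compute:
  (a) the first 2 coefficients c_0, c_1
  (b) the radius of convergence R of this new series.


Let w = z − z₀, so z = z₀ + w.
Then -5 − z = -5 − (z₀ + w) = (-5 − z₀) − w = -1 − w.
f(z) = 1/(-1 − w)^2 = (1/(-1)^2) · (1 − w/(-1))^{−2}.
By the binomial series (1−u)^{−2} = Σ_{n≥0} C(n+1, 1) u^n for |u|<1, with u = w/(-1):
  c_n = C(n+1, 1) / (-1)^(n+2).
  c_0 = 1/(-1)^2 = 1.
  c_1 = 2/(-1)^3 = -2.
The series is valid for |w/d| < 1, i.e. |z − z₀| < |d|.
Radius of convergence: R = |-5 − z₀| = |-1| = 1 (distance from z₀ to the singularity z = -5).

c_0 = 1, c_1 = -2; R = 1.


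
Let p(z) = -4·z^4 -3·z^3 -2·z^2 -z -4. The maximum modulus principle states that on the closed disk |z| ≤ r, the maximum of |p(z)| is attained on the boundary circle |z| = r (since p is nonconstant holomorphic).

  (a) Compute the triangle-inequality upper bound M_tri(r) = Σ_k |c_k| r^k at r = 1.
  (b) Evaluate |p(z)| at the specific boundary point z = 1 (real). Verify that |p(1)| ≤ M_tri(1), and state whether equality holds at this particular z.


Coefficients: c_0 = -4, c_1 = -1, c_2 = -2, c_3 = -3, c_4 = -4. Radius r = 1.
Part (a). Triangle bound: M_tri(r) = Σ_k |c_k| r^k
  = |-4|·1^0 + |-1|·1^1 + |-2|·1^2 + |-3|·1^3 + |-4|·1^4
  = 4 + 1 + 2 + 3 + 4 = 14.
This bounds M(r) := max_{|z|=r} |p(z)| from above; equality holds iff all terms c_k z^k can be made to align in phase at a single z on |z|=r.
Part (b). At z = 1 (real, on the circle |z| = r):
  p(1) = (-4)·1^0 + (-1)·1^1 + (-2)·1^2 + (-3)·1^3 + (-4)·1^4 = -14.
  |p(1)| = 14.
Since all nonzero coefficients share the same sign, |p(1)| = 14 = M_tri(1); the triangle bound is attained at z = 1, so in fact M(r) = 14.

M_tri(1) = 14; |p(1)| = 14; equality at z=1: yes.


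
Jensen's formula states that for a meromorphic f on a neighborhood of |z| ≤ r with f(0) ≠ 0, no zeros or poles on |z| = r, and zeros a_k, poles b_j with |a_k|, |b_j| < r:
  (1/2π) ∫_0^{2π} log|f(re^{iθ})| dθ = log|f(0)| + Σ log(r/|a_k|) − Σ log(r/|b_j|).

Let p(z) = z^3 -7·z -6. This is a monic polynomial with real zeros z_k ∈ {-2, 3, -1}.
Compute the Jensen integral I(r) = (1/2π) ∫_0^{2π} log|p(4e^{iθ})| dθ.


Zeros: -2, -1, 3; r = 4.
Inside |z| < r: -2, -1, 3. Outside (|z| ≥ r): ∅.
p(0) = -6, so log|p(0)| = log(6) = 1.7918.
Apply Jensen: I(r) = log|p(0)| + Σ_k log(r/|z_k|), summed over zeros inside |z| < r.
  log(r/|z_k|) for z_k = -2: log(4/2) = 0.6931
  log(r/|z_k|) for z_k = 3: log(4/3) = 0.2877
  log(r/|z_k|) for z_k = -1: log(4/1) = 1.3863
Sum over inside zeros: 2.3671.
I(r) = log|p(0)| + (inside sum) = 1.7918 + 2.3671 = 4.1589.
Closed form (all zeros inside, monic): I(r) = n·log(r) = 3·log(4) = 4.1589. ✓

I(r) ≈ 4.1589.


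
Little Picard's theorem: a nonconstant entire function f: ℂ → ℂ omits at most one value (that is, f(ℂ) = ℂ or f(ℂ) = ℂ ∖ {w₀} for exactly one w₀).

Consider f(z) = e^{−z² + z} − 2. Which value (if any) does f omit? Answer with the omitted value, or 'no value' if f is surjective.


Little Picard bounds the complement of f(ℂ) to at most one point.
The exponent g(z) = −z² + z is a nonconstant polynomial, hence surjective onto ℂ. So e^{g(z)} takes every value in {e^w : w ∈ ℂ} = ℂ ∖ {0}. Adding -2 shifts the range to ℂ ∖ {-2}. f omits exactly -2.

Omitted value: -2.


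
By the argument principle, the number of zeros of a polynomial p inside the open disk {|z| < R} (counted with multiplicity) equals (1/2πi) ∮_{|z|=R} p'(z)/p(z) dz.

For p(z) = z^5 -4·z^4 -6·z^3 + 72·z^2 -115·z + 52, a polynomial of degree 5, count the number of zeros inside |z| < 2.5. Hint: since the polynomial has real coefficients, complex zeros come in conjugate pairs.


The zeros of p are: -4, 1, 1, (3 + 2i), (3 - 2i).
Their magnitudes are: 4, 1, 1, 3.606, 3.606.
Zeros with |z| < R = 2.5: 1, 1.
Count = 2.
By the argument principle, (1/2πi) ∮_{|z|=R} p'(z)/p(z) dz equals exactly this count.

Number of zeros inside |z| < 2.5: 2.


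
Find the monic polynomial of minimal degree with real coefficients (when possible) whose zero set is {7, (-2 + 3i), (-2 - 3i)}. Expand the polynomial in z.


The polynomial is p(z) = ∏_{α ∈ S} (z − α), where S = {7, (-2 + 3i), (-2 - 3i)}.
Expanding the product yields: p(z) = z^3 -3·z^2 -15·z -91.
Note conjugate pairs combine to real quadratics: (z − (-2+3i))(z − (-2−3i)) = z² + 4z + 13.
The resulting polynomial has degree 3 and real coefficients as required.

p(z) = z^3 -3·z^2 -15·z -91.


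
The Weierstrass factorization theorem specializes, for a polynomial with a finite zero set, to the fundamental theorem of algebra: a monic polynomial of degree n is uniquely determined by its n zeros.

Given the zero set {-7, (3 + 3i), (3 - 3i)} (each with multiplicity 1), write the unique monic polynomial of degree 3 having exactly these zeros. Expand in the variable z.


The polynomial is p(z) = ∏_{α ∈ S} (z − α), where S = {-7, (3 + 3i), (3 - 3i)}.
Expanding the product yields: p(z) = z^3 + z^2 -24·z + 126.
Note conjugate pairs combine to real quadratics: (z − (3+3i))(z − (3−3i)) = z² − 6z + 18.
The resulting polynomial has degree 3 and real coefficients as required.

p(z) = z^3 + z^2 -24·z + 126.


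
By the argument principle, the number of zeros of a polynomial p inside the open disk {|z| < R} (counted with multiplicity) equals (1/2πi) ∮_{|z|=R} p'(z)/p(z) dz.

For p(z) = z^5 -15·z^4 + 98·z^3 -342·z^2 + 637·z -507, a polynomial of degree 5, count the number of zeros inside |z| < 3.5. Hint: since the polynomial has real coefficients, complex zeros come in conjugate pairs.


The zeros of p are: 3, (3 + 2i), (3 - 2i), (3 + 2i), (3 - 2i).
Their magnitudes are: 3, 3.606, 3.606, 3.606, 3.606.
Zeros with |z| < R = 3.5: 3.
Count = 1.
By the argument principle, (1/2πi) ∮_{|z|=R} p'(z)/p(z) dz equals exactly this count.

Number of zeros inside |z| < 3.5: 1.


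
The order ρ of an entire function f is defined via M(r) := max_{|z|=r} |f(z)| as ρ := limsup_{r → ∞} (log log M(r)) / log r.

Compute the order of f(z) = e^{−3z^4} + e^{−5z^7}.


Each summand is entire of order 4 and 7 respectively (as in the single-exponential case). The order of a sum is at most the max of the orders, so ρ ≤ 7. For the lower bound: on |z|=r choose arg z so that -5z^7 is real positive; then |e^{-5z^7}| = e^{5r^7} while |e^{-3z^4}| ≤ e^{3r^4} = o(e^{5r^7}). So |f| ≥ e^{5r^7}(1 − o(1)) and ρ ≥ 7. Hence ρ = max(4, 7) = 7.
Therefore ρ = 7.

Order ρ = 7.


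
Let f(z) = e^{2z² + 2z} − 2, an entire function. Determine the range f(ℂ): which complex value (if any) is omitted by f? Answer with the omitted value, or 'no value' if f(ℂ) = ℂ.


Little Picard bounds the complement of f(ℂ) to at most one point.
The exponent g(z) = 2z² + 2z is a nonconstant polynomial, hence surjective onto ℂ. So e^{g(z)} takes every value in {e^w : w ∈ ℂ} = ℂ ∖ {0}. Adding -2 shifts the range to ℂ ∖ {-2}. f omits exactly -2.

Omitted value: -2.


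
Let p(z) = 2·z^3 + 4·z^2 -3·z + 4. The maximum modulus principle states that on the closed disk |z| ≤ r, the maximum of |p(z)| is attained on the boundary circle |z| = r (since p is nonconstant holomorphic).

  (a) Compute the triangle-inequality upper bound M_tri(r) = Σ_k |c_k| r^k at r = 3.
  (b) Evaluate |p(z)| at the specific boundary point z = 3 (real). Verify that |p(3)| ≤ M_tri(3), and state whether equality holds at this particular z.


Coefficients: c_0 = 4, c_1 = -3, c_2 = 4, c_3 = 2. Radius r = 3.
Part (a). Triangle bound: M_tri(r) = Σ_k |c_k| r^k
  = |4|·3^0 + |-3|·3^1 + |4|·3^2 + |2|·3^3
  = 4 + 9 + 36 + 54 = 103.
This bounds M(r) := max_{|z|=r} |p(z)| from above; equality holds iff all terms c_k z^k can be made to align in phase at a single z on |z|=r.
Part (b). At z = 3 (real, on the circle |z| = r):
  p(3) = (4)·3^0 + (-3)·3^1 + (4)·3^2 + (2)·3^3 = 85.
  |p(3)| = 85.
Check: |p(3)| = 85 ≤ 103 = M_tri(3). ✓ Equality does not hold at z = 3 (the coefficients have mixed signs, so the terms do not all align in phase there).

M_tri(3) = 103; |p(3)| = 85; equality at z=3: no.


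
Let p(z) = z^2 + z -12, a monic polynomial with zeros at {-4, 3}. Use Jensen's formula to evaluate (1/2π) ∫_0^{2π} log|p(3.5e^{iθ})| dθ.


Zeros: -4, 3; r = 3.5.
Inside |z| < r: 3. Outside (|z| ≥ r): -4.
p(0) = -12, so log|p(0)| = log(12) = 2.4849.
Apply Jensen: I(r) = log|p(0)| + Σ_k log(r/|z_k|), summed over zeros inside |z| < r.
  log(r/|z_k|) for z_k = 3: log(3.5/3) = 0.1542
  Outside zeros (-4) contribute nothing to the Jensen sum.
Sum over inside zeros: 0.1542.
I(r) = log|p(0)| + (inside sum) = 2.4849 + 0.1542 = 2.6391.
Note: since some zeros are outside |z| ≤ r, the simplified n·log(r) form does NOT apply — only the inside zeros contribute.

I(r) ≈ 2.6391.


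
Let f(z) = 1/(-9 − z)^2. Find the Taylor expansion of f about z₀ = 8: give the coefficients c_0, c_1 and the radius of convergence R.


Let w = z − z₀, so z = z₀ + w.
Then -9 − z = -9 − (z₀ + w) = (-9 − z₀) − w = -17 − w.
f(z) = 1/(-17 − w)^2 = (1/(-17)^2) · (1 − w/(-17))^{−2}.
By the binomial series (1−u)^{−2} = Σ_{n≥0} C(n+1, 1) u^n for |u|<1, with u = w/(-17):
  c_n = C(n+1, 1) / (-17)^(n+2).
  c_0 = 1/(-17)^2 = 1/289.
  c_1 = 2/(-17)^3 = -2/4913.
The series is valid for |w/d| < 1, i.e. |z − z₀| < |d|.
Radius of convergence: R = |-9 − z₀| = |-17| = 17 (distance from z₀ to the singularity z = -9).

c_0 = 1/289, c_1 = -2/4913; R = 17.


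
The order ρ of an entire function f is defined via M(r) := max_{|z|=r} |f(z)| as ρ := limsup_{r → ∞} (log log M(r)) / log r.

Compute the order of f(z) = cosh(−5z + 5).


cosh(w) is a linear combination of e^{iw} and e^{−iw} (or e^w, e^{−w} in the hyperbolic case), so |cosh(w)| ≤ e^{|w|}. With w = −5z + 5, |w| ≤ 5|z| + 5 = 5r + 5 on |z| = r, giving M(r) ≤ e^{5r + 5}, so ρ ≤ 1. On a suitable ray (z = it for sin/cos; z = t for sinh/cosh, t real → ∞), |cosh(−5z + 5)| grows like e^{5|t|}/2, so ρ ≥ 1. Hence ρ = 1.
Therefore ρ = 1.

Order ρ = 1.


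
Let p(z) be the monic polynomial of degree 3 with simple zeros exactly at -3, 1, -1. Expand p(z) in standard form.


The polynomial is p(z) = ∏_{α ∈ S} (z − α), where S = {-3, 1, -1}.
Expanding the product yields: p(z) = z^3 + 3·z^2 -z -3.
The resulting polynomial has degree 3 and real coefficients as required.

p(z) = z^3 + 3·z^2 -z -3.


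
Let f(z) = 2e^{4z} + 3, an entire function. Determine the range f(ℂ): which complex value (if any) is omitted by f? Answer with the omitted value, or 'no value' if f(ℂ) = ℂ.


Little Picard bounds the complement of f(ℂ) to at most one point.
e^{4z} is never zero on ℂ, so 2·e^{4z} takes every value in ℂ ∖ {0}. Adding 3 shifts the range to ℂ ∖ {3}. Thus f omits exactly the value 3.

Omitted value: 3.


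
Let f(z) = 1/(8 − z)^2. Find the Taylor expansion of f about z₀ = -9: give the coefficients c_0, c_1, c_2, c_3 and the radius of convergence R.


Let w = z − z₀, so z = z₀ + w.
Then 8 − z = 8 − (z₀ + w) = (8 − z₀) − w = 17 − w.
f(z) = 1/(17 − w)^2 = (1/(17)^2) · (1 − w/(17))^{−2}.
By the binomial series (1−u)^{−2} = Σ_{n≥0} C(n+1, 1) u^n for |u|<1, with u = w/(17):
  c_n = C(n+1, 1) / (17)^(n+2).
  c_0 = 1/(17)^2 = 1/289.
  c_1 = 2/(17)^3 = 2/4913.
  c_2 = 3/(17)^4 = 3/83521.
  c_3 = 4/(17)^5 = 4/1419857.
The series is valid for |w/d| < 1, i.e. |z − z₀| < |d|.
Radius of convergence: R = |8 − z₀| = |17| = 17 (distance from z₀ to the singularity z = 8).

c_0 = 1/289, c_1 = 2/4913, c_2 = 3/83521, c_3 = 4/1419857; R = 17.


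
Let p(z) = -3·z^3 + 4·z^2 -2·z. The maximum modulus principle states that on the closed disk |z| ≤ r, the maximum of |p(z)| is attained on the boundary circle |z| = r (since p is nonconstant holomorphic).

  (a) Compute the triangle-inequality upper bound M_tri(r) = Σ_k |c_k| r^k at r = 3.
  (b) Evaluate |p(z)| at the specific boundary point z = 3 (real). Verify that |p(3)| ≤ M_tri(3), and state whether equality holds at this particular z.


Coefficients: c_0 = 0, c_1 = -2, c_2 = 4, c_3 = -3. Radius r = 3.
Part (a). Triangle bound: M_tri(r) = Σ_k |c_k| r^k
  = |0|·3^0 + |-2|·3^1 + |4|·3^2 + |-3|·3^3
  = 0 + 6 + 36 + 81 = 123.
This bounds M(r) := max_{|z|=r} |p(z)| from above; equality holds iff all terms c_k z^k can be made to align in phase at a single z on |z|=r.
Part (b). At z = 3 (real, on the circle |z| = r):
  p(3) = (0)·3^0 + (-2)·3^1 + (4)·3^2 + (-3)·3^3 = -51.
  |p(3)| = 51.
Check: |p(3)| = 51 ≤ 123 = M_tri(3). ✓ Equality does not hold at z = 3 (the coefficients have mixed signs, so the terms do not all align in phase there).

M_tri(3) = 123; |p(3)| = 51; equality at z=3: no.


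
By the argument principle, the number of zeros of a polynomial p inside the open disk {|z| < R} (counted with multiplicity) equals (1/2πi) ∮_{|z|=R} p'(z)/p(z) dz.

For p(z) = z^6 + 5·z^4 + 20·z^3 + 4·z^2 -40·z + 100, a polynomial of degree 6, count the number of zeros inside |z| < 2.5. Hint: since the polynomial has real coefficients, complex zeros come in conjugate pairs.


The zeros of p are: (1 + 1i), (1 - 1i), (1 + 3i), (1 - 3i), (-2 + 1i), (-2 - 1i).
Their magnitudes are: 1.414, 1.414, 3.162, 3.162, 2.236, 2.236.
Zeros with |z| < R = 2.5: (1 + 1i), (1 - 1i), (-2 + 1i), (-2 - 1i).
Count = 4.
By the argument principle, (1/2πi) ∮_{|z|=R} p'(z)/p(z) dz equals exactly this count.

Number of zeros inside |z| < 2.5: 4.


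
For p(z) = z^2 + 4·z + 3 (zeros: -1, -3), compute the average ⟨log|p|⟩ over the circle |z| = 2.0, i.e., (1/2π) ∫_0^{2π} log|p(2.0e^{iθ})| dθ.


Zeros: -3, -1; r = 2.0.
Inside |z| < r: -1. Outside (|z| ≥ r): -3.
p(0) = 3, so log|p(0)| = log(3) = 1.0986.
Apply Jensen: I(r) = log|p(0)| + Σ_k log(r/|z_k|), summed over zeros inside |z| < r.
  log(r/|z_k|) for z_k = -1: log(2.0/1) = 0.6931
  Outside zeros (-3) contribute nothing to the Jensen sum.
Sum over inside zeros: 0.6931.
I(r) = log|p(0)| + (inside sum) = 1.0986 + 0.6931 = 1.7918.
Note: since some zeros are outside |z| ≤ r, the simplified n·log(r) form does NOT apply — only the inside zeros contribute.

I(r) ≈ 1.7918.


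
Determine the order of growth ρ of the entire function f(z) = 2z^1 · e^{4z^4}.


M(r) = max_{|z|=r} |2|·|z|^1·|e^{4z^4}| = 2·r^1 · e^{4r^4} (the factors attain their maxima compatibly on |z|=r). Then log M(r) = log 2 + 1·log r + 4r^4, dominated by the last term, so log log M(r) ~ 4·log r. The polynomial factor 2z^1 contributes only a log r term and does not affect the order. ρ = 4.
Therefore ρ = 4.

Order ρ = 4.


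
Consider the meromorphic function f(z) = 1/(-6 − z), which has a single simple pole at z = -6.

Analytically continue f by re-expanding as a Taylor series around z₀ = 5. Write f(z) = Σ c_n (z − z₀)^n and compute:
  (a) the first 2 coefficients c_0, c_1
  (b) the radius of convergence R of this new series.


Let w = z − z₀, so z = z₀ + w.
Then -6 − z = -6 − (z₀ + w) = (-6 − z₀) − w = -11 − w.
f(z) = 1/(-11 − w) = (1/(-11)) · 1/(1 − w/(-11)) = Σ_{n≥0} w^n / (-11)^(n+1).
So c_n = 1/(-11)^(n+1):
  c_0 = 1/(-11)^1 = -1/11.
  c_1 = 1/(-11)^2 = 1/121.
The series is valid for |w/d| < 1, i.e. |z − z₀| < |d|.
Radius of convergence: R = |-6 − z₀| = |-11| = 11 (distance from z₀ to the singularity z = -6).

c_0 = -1/11, c_1 = 1/121; R = 11.


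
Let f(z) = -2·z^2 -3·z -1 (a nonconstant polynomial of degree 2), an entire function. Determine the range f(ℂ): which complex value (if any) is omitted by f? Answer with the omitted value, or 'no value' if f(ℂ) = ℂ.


Little Picard bounds the complement of f(ℂ) to at most one point.
For every w ∈ ℂ, the equation p(z) − w = 0 is a nonconstant polynomial in z and hence has at least one root by the fundamental theorem of algebra. So p is surjective onto ℂ, omitting no value.

Omitted value: no value.


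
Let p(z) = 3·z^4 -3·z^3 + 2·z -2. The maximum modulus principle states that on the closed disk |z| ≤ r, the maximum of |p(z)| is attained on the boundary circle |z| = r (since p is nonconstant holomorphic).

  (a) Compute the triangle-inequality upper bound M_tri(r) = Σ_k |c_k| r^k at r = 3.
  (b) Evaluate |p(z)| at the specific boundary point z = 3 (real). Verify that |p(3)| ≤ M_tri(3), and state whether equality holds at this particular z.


Coefficients: c_0 = -2, c_1 = 2, c_2 = 0, c_3 = -3, c_4 = 3. Radius r = 3.
Part (a). Triangle bound: M_tri(r) = Σ_k |c_k| r^k
  = |-2|·3^0 + |2|·3^1 + |0|·3^2 + |-3|·3^3 + |3|·3^4
  = 2 + 6 + 0 + 81 + 243 = 332.
This bounds M(r) := max_{|z|=r} |p(z)| from above; equality holds iff all terms c_k z^k can be made to align in phase at a single z on |z|=r.
Part (b). At z = 3 (real, on the circle |z| = r):
  p(3) = (-2)·3^0 + (2)·3^1 + (0)·3^2 + (-3)·3^3 + (3)·3^4 = 166.
  |p(3)| = 166.
Check: |p(3)| = 166 ≤ 332 = M_tri(3). ✓ Equality does not hold at z = 3 (the coefficients have mixed signs, so the terms do not all align in phase there).

M_tri(3) = 332; |p(3)| = 166; equality at z=3: no.


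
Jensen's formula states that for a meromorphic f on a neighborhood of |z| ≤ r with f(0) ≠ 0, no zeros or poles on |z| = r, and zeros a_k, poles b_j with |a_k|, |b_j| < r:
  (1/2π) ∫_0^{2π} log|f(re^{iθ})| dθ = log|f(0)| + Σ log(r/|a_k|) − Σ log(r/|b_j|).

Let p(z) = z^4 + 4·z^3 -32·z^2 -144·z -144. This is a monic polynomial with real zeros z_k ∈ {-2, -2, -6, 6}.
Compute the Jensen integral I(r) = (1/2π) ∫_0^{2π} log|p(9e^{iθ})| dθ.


Zeros: -6, -2, -2, 6; r = 9.
Inside |z| < r: -6, -2, -2, 6. Outside (|z| ≥ r): ∅.
p(0) = -144, so log|p(0)| = log(144) = 4.9698.
Apply Jensen: I(r) = log|p(0)| + Σ_k log(r/|z_k|), summed over zeros inside |z| < r.
  log(r/|z_k|) for z_k = -2: log(9/2) = 1.5041
  log(r/|z_k|) for z_k = -2: log(9/2) = 1.5041
  log(r/|z_k|) for z_k = -6: log(9/6) = 0.4055
  log(r/|z_k|) for z_k = 6: log(9/6) = 0.4055
Sum over inside zeros: 3.8191.
I(r) = log|p(0)| + (inside sum) = 4.9698 + 3.8191 = 8.7889.
Closed form (all zeros inside, monic): I(r) = n·log(r) = 4·log(9) = 8.7889. ✓

I(r) ≈ 8.7889.


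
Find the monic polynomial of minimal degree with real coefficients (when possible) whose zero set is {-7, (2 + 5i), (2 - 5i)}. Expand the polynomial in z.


The polynomial is p(z) = ∏_{α ∈ S} (z − α), where S = {-7, (2 + 5i), (2 - 5i)}.
Expanding the product yields: p(z) = z^3 + 3·z^2 + z + 203.
Note conjugate pairs combine to real quadratics: (z − (2+5i))(z − (2−5i)) = z² − 4z + 29.
The resulting polynomial has degree 3 and real coefficients as required.

p(z) = z^3 + 3·z^2 + z + 203.


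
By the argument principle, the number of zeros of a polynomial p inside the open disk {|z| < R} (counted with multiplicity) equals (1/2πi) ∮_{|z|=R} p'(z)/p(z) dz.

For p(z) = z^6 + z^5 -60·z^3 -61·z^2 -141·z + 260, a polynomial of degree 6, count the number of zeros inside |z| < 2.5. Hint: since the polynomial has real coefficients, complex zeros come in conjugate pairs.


The zeros of p are: (-1 + 2i), (-1 - 2i), (-2 + 3i), (-2 - 3i), 1, 4.
Their magnitudes are: 2.236, 2.236, 3.606, 3.606, 1, 4.
Zeros with |z| < R = 2.5: (-1 + 2i), (-1 - 2i), 1.
Count = 3.
By the argument principle, (1/2πi) ∮_{|z|=R} p'(z)/p(z) dz equals exactly this count.

Number of zeros inside |z| < 2.5: 3.


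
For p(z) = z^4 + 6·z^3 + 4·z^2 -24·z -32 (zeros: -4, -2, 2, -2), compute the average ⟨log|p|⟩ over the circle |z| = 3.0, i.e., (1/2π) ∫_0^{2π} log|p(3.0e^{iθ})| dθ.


Zeros: -4, -2, -2, 2; r = 3.0.
Inside |z| < r: -2, -2, 2. Outside (|z| ≥ r): -4.
p(0) = -32, so log|p(0)| = log(32) = 3.4657.
Apply Jensen: I(r) = log|p(0)| + Σ_k log(r/|z_k|), summed over zeros inside |z| < r.
  log(r/|z_k|) for z_k = -2: log(3.0/2) = 0.4055
  log(r/|z_k|) for z_k = 2: log(3.0/2) = 0.4055
  log(r/|z_k|) for z_k = -2: log(3.0/2) = 0.4055
  Outside zeros (-4) contribute nothing to the Jensen sum.
Sum over inside zeros: 1.2164.
I(r) = log|p(0)| + (inside sum) = 3.4657 + 1.2164 = 4.6821.
Note: since some zeros are outside |z| ≤ r, the simplified n·log(r) form does NOT apply — only the inside zeros contribute.

I(r) ≈ 4.6821.


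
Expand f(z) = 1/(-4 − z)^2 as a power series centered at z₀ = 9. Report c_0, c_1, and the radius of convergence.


Let w = z − z₀, so z = z₀ + w.
Then -4 − z = -4 − (z₀ + w) = (-4 − z₀) − w = -13 − w.
f(z) = 1/(-13 − w)^2 = (1/(-13)^2) · (1 − w/(-13))^{−2}.
By the binomial series (1−u)^{−2} = Σ_{n≥0} C(n+1, 1) u^n for |u|<1, with u = w/(-13):
  c_n = C(n+1, 1) / (-13)^(n+2).
  c_0 = 1/(-13)^2 = 1/169.
  c_1 = 2/(-13)^3 = -2/2197.
The series is valid for |w/d| < 1, i.e. |z − z₀| < |d|.
Radius of convergence: R = |-4 − z₀| = |-13| = 13 (distance from z₀ to the singularity z = -4).

c_0 = 1/169, c_1 = -2/2197; R = 13.


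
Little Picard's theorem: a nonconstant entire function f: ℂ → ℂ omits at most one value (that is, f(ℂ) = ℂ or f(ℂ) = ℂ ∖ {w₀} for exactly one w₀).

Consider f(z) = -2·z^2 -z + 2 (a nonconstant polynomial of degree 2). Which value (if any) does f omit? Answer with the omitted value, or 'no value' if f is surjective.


Little Picard bounds the complement of f(ℂ) to at most one point.
For every w ∈ ℂ, the equation p(z) − w = 0 is a nonconstant polynomial in z and hence has at least one root by the fundamental theorem of algebra. So p is surjective onto ℂ, omitting no value.

Omitted value: no value.


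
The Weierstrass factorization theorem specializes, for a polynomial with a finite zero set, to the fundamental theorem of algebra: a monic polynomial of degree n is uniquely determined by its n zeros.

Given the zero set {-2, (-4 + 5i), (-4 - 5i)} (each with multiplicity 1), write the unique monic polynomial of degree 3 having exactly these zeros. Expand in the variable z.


The polynomial is p(z) = ∏_{α ∈ S} (z − α), where S = {-2, (-4 + 5i), (-4 - 5i)}.
Expanding the product yields: p(z) = z^3 + 10·z^2 + 57·z + 82.
Note conjugate pairs combine to real quadratics: (z − (-4+5i))(z − (-4−5i)) = z² + 8z + 41.
The resulting polynomial has degree 3 and real coefficients as required.

p(z) = z^3 + 10·z^2 + 57·z + 82.
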